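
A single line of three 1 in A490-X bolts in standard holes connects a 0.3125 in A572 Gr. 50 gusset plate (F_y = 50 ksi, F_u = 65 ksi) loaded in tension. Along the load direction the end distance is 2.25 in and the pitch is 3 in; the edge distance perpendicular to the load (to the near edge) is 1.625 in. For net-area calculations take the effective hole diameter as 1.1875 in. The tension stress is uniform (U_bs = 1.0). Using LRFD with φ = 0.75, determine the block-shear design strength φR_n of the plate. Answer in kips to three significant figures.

64 kips

Shear plane L_v = 2.25 + 2·3 = 8.25 in; A_gv = 8.25 × 0.3125 = 2.578 in².
A_nv = (8.25 − 2.5·1.1875) × 0.3125 = 1.65 in².
A_nt = (1.625 − 0.5·1.1875) × 0.3125 = 0.3223 in².
0.6 F_u A_nv = 64.37 kips; 0.6 F_y A_gv = 77.34 kips → shear rupture governs the shear term.
R_n = 64.37 + 1.0 × 65 × 0.3223 = 85.31 kips.
Design strength φR_n = 0.75 × 85.31 = 64 kips.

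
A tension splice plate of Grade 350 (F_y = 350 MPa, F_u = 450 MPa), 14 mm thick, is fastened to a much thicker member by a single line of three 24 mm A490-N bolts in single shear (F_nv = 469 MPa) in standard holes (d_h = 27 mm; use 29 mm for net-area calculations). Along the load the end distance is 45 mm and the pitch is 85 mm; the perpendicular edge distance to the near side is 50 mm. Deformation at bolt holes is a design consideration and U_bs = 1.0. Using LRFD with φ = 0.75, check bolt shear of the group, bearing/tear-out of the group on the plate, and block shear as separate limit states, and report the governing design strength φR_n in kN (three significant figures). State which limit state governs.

Bolt shear: A_b = π·24²/4 = 452.4 mm²; R_n = 469 × 452.4 × 3 × 1 / 1000 = 636.5 kN → 0.75 × 636.5 = 477 kN.
Bearing: edge l_c = 31.5, r_n = 238.1 kN; interior l_c = 58, r_n = 362.9 kN; R_n = 238.1 + 2·362.9 = 963.9 kN → 723 kN.
Block shear: A_gv = 3010, A_nv = 1995, A_nt = 497 mm²; R_n = min(0.6F_uA_nv, 0.6F_yA_gv) + U_bs·F_u·A_nt = 762.3 kN → 572 kN.
Bolt shear governs: 477 kN.

477 kN (bolt shear governs)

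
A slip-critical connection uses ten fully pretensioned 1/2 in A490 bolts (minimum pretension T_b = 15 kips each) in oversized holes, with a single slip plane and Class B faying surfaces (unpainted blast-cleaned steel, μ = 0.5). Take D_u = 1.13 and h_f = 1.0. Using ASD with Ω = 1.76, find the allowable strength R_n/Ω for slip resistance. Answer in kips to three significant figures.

R_n = μ · D_u · h_f · T_b · n_s · n_b = 0.5 × 1.13 × 1.0 × 15 × 1 × 10 = 84.75 kips.
Allowable strength R_n/Ω = 84.75 / 1.76 = 48.2 kips.

48.2 kips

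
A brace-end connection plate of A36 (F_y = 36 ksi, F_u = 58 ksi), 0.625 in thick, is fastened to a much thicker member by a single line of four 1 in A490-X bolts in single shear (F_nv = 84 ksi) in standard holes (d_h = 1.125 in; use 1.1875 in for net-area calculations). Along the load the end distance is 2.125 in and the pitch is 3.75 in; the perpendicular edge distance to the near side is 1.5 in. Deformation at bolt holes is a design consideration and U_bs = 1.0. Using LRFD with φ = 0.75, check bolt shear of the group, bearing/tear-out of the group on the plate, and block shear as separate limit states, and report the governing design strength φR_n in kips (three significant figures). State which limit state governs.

Bolt shear: A_b = π·1²/4 = 0.7854 in²; R_n = 84 × 0.7854 × 4 × 1 = 263.9 kips → 0.75 × 263.9 = 198 kips.
Bearing: edge l_c = 1.562, r_n = 67.97 kips; interior l_c = 2.625, r_n = 87 kips; R_n = 67.97 + 3·87 = 329 kips → 247 kips.
Block shear: A_gv = 8.359, A_nv = 5.762, A_nt = 0.5664 in²; R_n = min(0.6F_uA_nv, 0.6F_yA_gv) + U_bs·F_u·A_nt = 213.4 kips → 160 kips.
Block shear governs: 160 kips.

160 kips (block shear governs)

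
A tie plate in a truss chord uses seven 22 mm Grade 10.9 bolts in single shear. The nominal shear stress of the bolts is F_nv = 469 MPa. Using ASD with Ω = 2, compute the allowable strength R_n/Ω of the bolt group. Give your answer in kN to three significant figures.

A_b = π × 22² / 4 = 380.1 mm².
R_n = F_nv · A_b · n · n_s = 469 × 380.1 × 7 × 1 / 1000 = 1248 kN.
Allowable strength R_n/Ω = 1248 / 2 = 624 kN.

624 kN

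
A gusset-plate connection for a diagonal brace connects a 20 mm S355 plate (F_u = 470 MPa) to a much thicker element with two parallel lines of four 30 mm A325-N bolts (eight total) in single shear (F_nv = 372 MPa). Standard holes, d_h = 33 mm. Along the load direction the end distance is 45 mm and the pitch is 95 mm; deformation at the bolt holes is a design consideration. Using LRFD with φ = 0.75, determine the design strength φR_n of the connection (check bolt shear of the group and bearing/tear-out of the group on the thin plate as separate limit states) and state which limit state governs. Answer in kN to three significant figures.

1580 kN (bolt shear governs)

Bolt shear: A_b = π·30²/4 = 706.9 mm²; R_n = 372 × 706.9 × 8 × 1 / 1000 = 2104 kN → 0.75 × 2104 = 1580 kN.
Bearing (1.2 l_c t F_u ≤ 2.4 d t F_u): upper limit = 2.4·30·20·470 / 1000 = 676.8 kN.
  Edge l_c = 45 − 33/2 = 28.5 → r_n = 321.5 kN; interior l_c = 95 − 33 = 62 → r_n = 676.8 kN.
  R_n,bearing = 2·321.5 + 6·676.8 = 4704 kN → 0.75 × 4704 = 3530 kN.
Bolt shear governs: 1580 kN.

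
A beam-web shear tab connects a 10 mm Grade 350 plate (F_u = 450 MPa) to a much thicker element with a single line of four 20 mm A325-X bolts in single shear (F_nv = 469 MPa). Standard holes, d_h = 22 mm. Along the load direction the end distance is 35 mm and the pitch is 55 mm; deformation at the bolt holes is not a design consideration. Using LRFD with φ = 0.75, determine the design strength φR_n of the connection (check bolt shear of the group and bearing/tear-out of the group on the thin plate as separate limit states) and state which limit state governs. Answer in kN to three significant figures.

442 kN (bolt shear governs)

Bolt shear: A_b = π·20²/4 = 314.2 mm²; R_n = 469 × 314.2 × 4 × 1 / 1000 = 589.4 kN → 0.75 × 589.4 = 442 kN.
Bearing (1.5 l_c t F_u ≤ 3.0 d t F_u): upper limit = 3.0·20·10·450 / 1000 = 270 kN.
  Edge l_c = 35 − 22/2 = 24 → r_n = 162 kN; interior l_c = 55 − 22 = 33 → r_n = 222.8 kN.
  R_n,bearing = 1·162 + 3·222.8 = 830.2 kN → 0.75 × 830.2 = 623 kN.
Bolt shear governs: 442 kN.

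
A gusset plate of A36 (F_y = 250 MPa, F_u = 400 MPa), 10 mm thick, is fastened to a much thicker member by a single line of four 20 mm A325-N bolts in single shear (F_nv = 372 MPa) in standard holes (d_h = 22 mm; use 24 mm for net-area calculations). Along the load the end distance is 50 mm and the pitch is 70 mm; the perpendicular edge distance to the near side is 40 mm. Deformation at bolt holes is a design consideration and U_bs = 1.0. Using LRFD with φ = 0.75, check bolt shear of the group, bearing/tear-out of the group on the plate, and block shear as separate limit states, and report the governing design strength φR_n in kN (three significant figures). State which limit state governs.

Bolt shear: A_b = π·20²/4 = 314.2 mm²; R_n = 372 × 314.2 × 4 × 1 / 1000 = 467.5 kN → 0.75 × 467.5 = 351 kN.
Bearing: edge l_c = 39, r_n = 187.2 kN; interior l_c = 48, r_n = 192 kN; R_n = 187.2 + 3·192 = 763.2 kN → 572 kN.
Block shear: A_gv = 2600, A_nv = 1760, A_nt = 280 mm²; R_n = min(0.6F_uA_nv, 0.6F_yA_gv) + U_bs·F_u·A_nt = 502 kN → 376 kN.
Bolt shear governs: 351 kN.

351 kN (bolt shear governs)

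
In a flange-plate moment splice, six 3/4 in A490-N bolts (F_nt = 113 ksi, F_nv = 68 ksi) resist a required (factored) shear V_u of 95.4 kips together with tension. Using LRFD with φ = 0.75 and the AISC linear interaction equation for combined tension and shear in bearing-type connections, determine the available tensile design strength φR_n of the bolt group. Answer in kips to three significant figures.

A_b = π·0.75²/4 = 0.4418 in²; f_rv = 95.4 / (6 × 0.4418) = 35.99 ksi.
F'_nt = 1.3 F_nt − (F_nt / φF_nv) f_rv = 1.3·113 − (113/(0.75·68))·35.99 = 67.16 ksi, capped at F_nt → F'_nt = 67.16 ksi.
R_n = F'_nt · A_b · n = 67.16 × 0.4418 × 6 = 178 kips.
Design strength φR_n = 0.75 × 178 = 134 kips.

134 kips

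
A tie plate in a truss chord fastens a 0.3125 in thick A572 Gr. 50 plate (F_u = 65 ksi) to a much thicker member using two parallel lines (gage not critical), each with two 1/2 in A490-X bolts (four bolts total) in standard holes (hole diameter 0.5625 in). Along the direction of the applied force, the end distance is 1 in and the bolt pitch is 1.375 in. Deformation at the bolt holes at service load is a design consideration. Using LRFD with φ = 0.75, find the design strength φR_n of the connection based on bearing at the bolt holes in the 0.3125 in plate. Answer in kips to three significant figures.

56 kips

Per bolt r_n = 1.2 l_c t F_u ≤ 2.4 d t F_u; upper limit = 2.4 × 0.5 × 0.3125 × 65 = 24.38 kips.
Edge bolt: l_c = 1 − 0.5625/2 = 0.7188 in → 1.2 × 0.7188 × 0.3125 × 65 = 17.52 → r_n = 17.52 kips.
Interior bolts: l_c = 1.375 − 0.5625 = 0.8125 in → 1.2 × 0.8125 × 0.3125 × 65 = 19.8 → r_n = 19.8 kips.
R_n = 2 × 17.52 + 2 × 19.8 = 74.65 kips.
Design strength φR_n = 0.75 × 74.65 = 56 kips.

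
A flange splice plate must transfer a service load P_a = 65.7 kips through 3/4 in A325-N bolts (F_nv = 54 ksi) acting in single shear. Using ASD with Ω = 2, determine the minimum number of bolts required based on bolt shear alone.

A_b = π·0.75²/4 = 0.4418 in².
Per-bolt allowable strength R_n/Ω = 54 × 0.4418 × 1 / 2 = 11.93 kips.
n ≥ 65.7 / 11.93 = 5.508 → use 6 bolts.

6 bolts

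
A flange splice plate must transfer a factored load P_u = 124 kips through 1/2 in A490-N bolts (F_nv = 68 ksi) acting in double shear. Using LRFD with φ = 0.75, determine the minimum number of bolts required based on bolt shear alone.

A_b = π·0.5²/4 = 0.1963 in².
Per-bolt design strength φR_n = 0.75 × 68 × 0.1963 × 2 = 20.03 kips.
n ≥ 124 / 20.03 = 6.191 → use 7 bolts.

7 bolts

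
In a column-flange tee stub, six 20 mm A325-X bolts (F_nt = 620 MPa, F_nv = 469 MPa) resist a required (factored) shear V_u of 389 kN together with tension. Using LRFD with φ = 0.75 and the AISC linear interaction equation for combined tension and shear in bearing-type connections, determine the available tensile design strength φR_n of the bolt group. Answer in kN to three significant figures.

A_b = π·20²/4 = 314.2 mm²; f_rv = 389 × 1000 / (6 × 314.2) = 206.4 MPa.
F'_nt = 1.3 F_nt − (F_nt / φF_nv) f_rv = 1.3·620 − (620/(0.75·469))·206.4 = 442.2 MPa, capped at F_nt → F'_nt = 442.2 MPa.
R_n = F'_nt · A_b · n = 442.2 × 314.2 × 6 / 1000 = 833.6 kN.
Design strength φR_n = 0.75 × 833.6 = 625 kN.

625 kN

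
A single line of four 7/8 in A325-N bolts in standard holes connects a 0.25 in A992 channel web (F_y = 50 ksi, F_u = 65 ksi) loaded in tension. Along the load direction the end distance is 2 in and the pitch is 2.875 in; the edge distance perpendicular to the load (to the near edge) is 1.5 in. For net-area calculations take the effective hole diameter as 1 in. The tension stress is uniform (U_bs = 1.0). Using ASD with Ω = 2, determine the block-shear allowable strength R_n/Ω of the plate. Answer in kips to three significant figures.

Shear plane L_v = 2 + 3·2.875 = 10.62 in; A_gv = 10.62 × 0.25 = 2.656 in².
A_nv = (10.62 − 3.5·1) × 0.25 = 1.781 in².
A_nt = (1.5 − 0.5·1) × 0.25 = 0.25 in².
0.6 F_u A_nv = 69.47 kips; 0.6 F_y A_gv = 79.69 kips → shear rupture governs the shear term.
R_n = 69.47 + 1.0 × 65 × 0.25 = 85.72 kips.
Allowable strength R_n/Ω = 85.72 / 2 = 42.9 kips.

42.9 kips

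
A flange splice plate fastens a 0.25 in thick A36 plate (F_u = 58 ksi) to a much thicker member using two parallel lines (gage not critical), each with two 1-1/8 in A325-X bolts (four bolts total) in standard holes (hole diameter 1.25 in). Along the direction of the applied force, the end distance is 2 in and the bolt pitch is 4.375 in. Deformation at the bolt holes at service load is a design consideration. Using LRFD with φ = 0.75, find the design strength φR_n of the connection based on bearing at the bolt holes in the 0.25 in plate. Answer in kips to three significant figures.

Per bolt r_n = 1.2 l_c t F_u ≤ 2.4 d t F_u; upper limit = 2.4 × 1.125 × 0.25 × 58 = 39.15 kips.
Edge bolt: l_c = 2 − 1.25/2 = 1.375 in → 1.2 × 1.375 × 0.25 × 58 = 23.92 → r_n = 23.92 kips.
Interior bolts: l_c = 4.375 − 1.25 = 3.125 in → 1.2 × 3.125 × 0.25 × 58 = 54.38 → r_n = 39.15 kips.
R_n = 2 × 23.92 + 2 × 39.15 = 126.1 kips.
Design strength φR_n = 0.75 × 126.1 = 94.6 kips.

94.6 kips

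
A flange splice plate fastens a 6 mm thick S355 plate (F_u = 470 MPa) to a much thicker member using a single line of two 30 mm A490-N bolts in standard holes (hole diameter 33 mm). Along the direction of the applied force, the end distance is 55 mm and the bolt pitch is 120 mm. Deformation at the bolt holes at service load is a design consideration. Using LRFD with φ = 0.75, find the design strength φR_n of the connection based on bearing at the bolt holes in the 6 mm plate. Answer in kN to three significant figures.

Per bolt r_n = 1.2 l_c t F_u ≤ 2.4 d t F_u; upper limit = 2.4 × 30 × 6 × 470 / 1000 = 203 kN.
Edge bolt: l_c = 55 − 33/2 = 38.5 mm → 1.2 × 38.5 × 6 × 470 / 1000 = 130.3 → r_n = 130.3 kN.
Interior bolts: l_c = 120 − 33 = 87 mm → 1.2 × 87 × 6 × 470 / 1000 = 294.4 → r_n = 203 kN.
R_n = 1 × 130.3 + 1 × 203 = 333.3 kN.
Design strength φR_n = 0.75 × 333.3 = 250 kN.

250 kN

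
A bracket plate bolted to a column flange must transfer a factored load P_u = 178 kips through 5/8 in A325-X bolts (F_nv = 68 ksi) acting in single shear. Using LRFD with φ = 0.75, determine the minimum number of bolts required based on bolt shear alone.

A_b = π·0.625²/4 = 0.3068 in².
Per-bolt design strength φR_n = 0.75 × 68 × 0.3068 × 1 = 15.65 kips.
n ≥ 178 / 15.65 = 11.38 → use 12 bolts.

12 bolts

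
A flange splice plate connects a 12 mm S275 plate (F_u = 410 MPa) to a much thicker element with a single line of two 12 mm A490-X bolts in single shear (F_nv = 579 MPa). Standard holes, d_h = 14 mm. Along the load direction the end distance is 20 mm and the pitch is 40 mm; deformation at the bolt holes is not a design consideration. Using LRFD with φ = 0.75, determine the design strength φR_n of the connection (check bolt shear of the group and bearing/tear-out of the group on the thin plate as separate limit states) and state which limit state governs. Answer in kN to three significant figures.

98.2 kN (bolt shear governs)

Bolt shear: A_b = π·12²/4 = 113.1 mm²; R_n = 579 × 113.1 × 2 × 1 / 1000 = 131 kN → 0.75 × 131 = 98.2 kN.
Bearing (1.5 l_c t F_u ≤ 3.0 d t F_u): upper limit = 3.0·12·12·410 / 1000 = 177.1 kN.
  Edge l_c = 20 − 14/2 = 13 → r_n = 95.94 kN; interior l_c = 40 − 14 = 26 → r_n = 177.1 kN.
  R_n,bearing = 1·95.94 + 1·177.1 = 273.1 kN → 0.75 × 273.1 = 205 kN.
Bolt shear governs: 98.2 kN.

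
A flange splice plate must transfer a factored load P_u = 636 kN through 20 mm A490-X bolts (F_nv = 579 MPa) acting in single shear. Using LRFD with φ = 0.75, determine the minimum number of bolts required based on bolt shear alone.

5 bolts

A_b = π·20²/4 = 314.2 mm².
Per-bolt design strength φR_n = 0.75 × 579 × 314.2 × 1 / 1000 = 136.4 kN.
n ≥ 636 / 136.4 = 4.662 → use 5 bolts.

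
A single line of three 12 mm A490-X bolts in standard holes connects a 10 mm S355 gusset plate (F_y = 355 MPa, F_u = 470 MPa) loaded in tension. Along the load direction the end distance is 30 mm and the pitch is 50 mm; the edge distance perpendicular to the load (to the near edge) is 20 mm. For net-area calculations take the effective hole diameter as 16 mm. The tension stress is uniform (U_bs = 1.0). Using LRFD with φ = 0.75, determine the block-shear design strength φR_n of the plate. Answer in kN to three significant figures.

233 kN

Shear plane L_v = 30 + 2·50 = 130 mm; A_gv = 130 × 10 = 1300 mm².
A_nv = (130 − 2.5·16) × 10 = 900 mm².
A_nt = (20 − 0.5·16) × 10 = 120 mm².
0.6 F_u A_nv = 253.8 kN; 0.6 F_y A_gv = 276.9 kN → shear rupture governs the shear term.
R_n = 253.8 + 1.0 × 470 × 120 / 1000 = 310.2 kN.
Design strength φR_n = 0.75 × 310.2 = 233 kN.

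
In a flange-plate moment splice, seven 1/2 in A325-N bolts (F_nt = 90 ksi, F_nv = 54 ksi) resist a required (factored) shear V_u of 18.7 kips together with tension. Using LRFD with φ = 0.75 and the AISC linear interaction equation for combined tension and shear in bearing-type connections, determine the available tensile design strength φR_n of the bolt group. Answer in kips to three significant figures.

89.4 kips

A_b = π·0.5²/4 = 0.1963 in²; f_rv = 18.7 / (7 × 0.1963) = 13.61 ksi.
F'_nt = 1.3 F_nt − (F_nt / φF_nv) f_rv = 1.3·90 − (90/(0.75·54))·13.61 = 86.77 ksi, capped at F_nt → F'_nt = 86.77 ksi.
R_n = F'_nt · A_b · n = 86.77 × 0.1963 × 7 = 119.3 kips.
Design strength φR_n = 0.75 × 119.3 = 89.4 kips.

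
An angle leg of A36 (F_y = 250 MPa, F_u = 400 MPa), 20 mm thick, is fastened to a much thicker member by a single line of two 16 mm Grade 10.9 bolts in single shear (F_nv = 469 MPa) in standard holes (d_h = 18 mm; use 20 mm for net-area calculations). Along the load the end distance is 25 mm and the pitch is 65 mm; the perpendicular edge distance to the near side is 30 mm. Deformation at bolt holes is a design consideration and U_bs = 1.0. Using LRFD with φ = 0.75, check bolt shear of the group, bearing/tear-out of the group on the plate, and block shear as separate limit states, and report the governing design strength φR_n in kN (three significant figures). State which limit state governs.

Bolt shear: A_b = π·16²/4 = 201.1 mm²; R_n = 469 × 201.1 × 2 × 1 / 1000 = 188.6 kN → 0.75 × 188.6 = 141 kN.
Bearing: edge l_c = 16, r_n = 153.6 kN; interior l_c = 47, r_n = 307.2 kN; R_n = 153.6 + 1·307.2 = 460.8 kN → 346 kN.
Block shear: A_gv = 1800, A_nv = 1200, A_nt = 400 mm²; R_n = min(0.6F_uA_nv, 0.6F_yA_gv) + U_bs·F_u·A_nt = 430 kN → 322 kN.
Bolt shear governs: 141 kN.

141 kN (bolt shear governs)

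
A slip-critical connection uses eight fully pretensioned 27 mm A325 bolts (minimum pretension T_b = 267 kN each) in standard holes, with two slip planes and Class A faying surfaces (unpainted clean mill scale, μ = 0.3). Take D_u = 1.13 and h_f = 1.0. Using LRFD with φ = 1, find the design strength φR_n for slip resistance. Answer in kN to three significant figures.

1450 kN

R_n = μ · D_u · h_f · T_b · n_s · n_b = 0.3 × 1.13 × 1.0 × 267 × 2 × 8 = 1448 kN.
Design strength φR_n = 1 × 1448 = 1450 kN.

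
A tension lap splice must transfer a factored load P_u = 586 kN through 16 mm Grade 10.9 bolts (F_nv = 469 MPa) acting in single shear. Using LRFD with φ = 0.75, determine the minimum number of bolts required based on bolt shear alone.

A_b = π·16²/4 = 201.1 mm².
Per-bolt design strength φR_n = 0.75 × 469 × 201.1 × 1 / 1000 = 70.72 kN.
n ≥ 586 / 70.72 = 8.286 → use 9 bolts.

9 bolts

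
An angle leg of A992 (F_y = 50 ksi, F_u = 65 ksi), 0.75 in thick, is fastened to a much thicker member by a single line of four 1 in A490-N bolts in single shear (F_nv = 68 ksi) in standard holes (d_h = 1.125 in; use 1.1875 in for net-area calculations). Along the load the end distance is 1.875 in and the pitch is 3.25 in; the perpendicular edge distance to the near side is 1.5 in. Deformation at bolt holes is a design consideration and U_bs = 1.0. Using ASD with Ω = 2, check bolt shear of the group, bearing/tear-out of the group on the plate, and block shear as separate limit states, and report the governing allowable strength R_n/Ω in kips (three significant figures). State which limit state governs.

Bolt shear: A_b = π·1²/4 = 0.7854 in²; R_n = 68 × 0.7854 × 4 × 1 = 213.6 kips → 213.6 / 2 = 107 kips.
Bearing: edge l_c = 1.312, r_n = 76.78 kips; interior l_c = 2.125, r_n = 117 kips; R_n = 76.78 + 3·117 = 427.8 kips → 214 kips.
Block shear: A_gv = 8.719, A_nv = 5.602, A_nt = 0.6797 in²; R_n = min(0.6F_uA_nv, 0.6F_yA_gv) + U_bs·F_u·A_nt = 262.6 kips → 131 kips.
Bolt shear governs: 107 kips.

107 kips (bolt shear governs)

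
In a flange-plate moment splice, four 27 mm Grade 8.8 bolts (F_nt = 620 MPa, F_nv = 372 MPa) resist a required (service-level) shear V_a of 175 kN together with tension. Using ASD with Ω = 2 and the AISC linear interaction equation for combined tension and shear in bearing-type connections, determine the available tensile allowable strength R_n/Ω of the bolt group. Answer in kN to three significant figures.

A_b = π·27²/4 = 572.6 mm²; f_rv = 175 × 1000 / (4 × 572.6) = 76.41 MPa.
F'_nt = 1.3 F_nt − (Ω F_nt / F_nv) f_rv = 1.3·620 − (2·620/372)·76.41 = 551.3 MPa, capped at F_nt → F'_nt = 551.3 MPa.
R_n = F'_nt · A_b · n = 551.3 × 572.6 × 4 / 1000 = 1263 kN.
Allowable strength R_n/Ω = 1263 / 2 = 631 kN.

631 kN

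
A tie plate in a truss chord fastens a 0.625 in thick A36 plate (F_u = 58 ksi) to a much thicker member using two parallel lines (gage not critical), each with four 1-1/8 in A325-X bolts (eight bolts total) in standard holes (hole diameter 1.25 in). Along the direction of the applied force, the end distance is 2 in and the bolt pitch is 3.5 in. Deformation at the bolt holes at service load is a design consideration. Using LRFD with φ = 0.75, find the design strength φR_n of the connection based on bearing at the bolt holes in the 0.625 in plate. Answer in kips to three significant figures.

530 kips

Per bolt r_n = 1.2 l_c t F_u ≤ 2.4 d t F_u; upper limit = 2.4 × 1.125 × 0.625 × 58 = 97.87 kips.
Edge bolt: l_c = 2 − 1.25/2 = 1.375 in → 1.2 × 1.375 × 0.625 × 58 = 59.81 → r_n = 59.81 kips.
Interior bolts: l_c = 3.5 − 1.25 = 2.25 in → 1.2 × 2.25 × 0.625 × 58 = 97.87 → r_n = 97.87 kips.
R_n = 2 × 59.81 + 6 × 97.87 = 706.9 kips.
Design strength φR_n = 0.75 × 706.9 = 530 kips.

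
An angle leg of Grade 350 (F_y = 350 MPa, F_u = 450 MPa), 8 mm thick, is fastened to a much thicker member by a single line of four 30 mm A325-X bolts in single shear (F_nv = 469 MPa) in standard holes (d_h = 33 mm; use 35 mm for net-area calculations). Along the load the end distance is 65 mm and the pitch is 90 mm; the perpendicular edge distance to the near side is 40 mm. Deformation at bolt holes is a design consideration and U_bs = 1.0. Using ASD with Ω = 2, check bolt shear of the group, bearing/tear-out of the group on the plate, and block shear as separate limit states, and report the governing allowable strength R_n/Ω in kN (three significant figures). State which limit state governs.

Bolt shear: A_b = π·30²/4 = 706.9 mm²; R_n = 469 × 706.9 × 4 × 1 / 1000 = 1326 kN → 1326 / 2 = 663 kN.
Bearing: edge l_c = 48.5, r_n = 209.5 kN; interior l_c = 57, r_n = 246.2 kN; R_n = 209.5 + 3·246.2 = 948.2 kN → 474 kN.
Block shear: A_gv = 2680, A_nv = 1700, A_nt = 180 mm²; R_n = min(0.6F_uA_nv, 0.6F_yA_gv) + U_bs·F_u·A_nt = 540 kN → 270 kN.
Block shear governs: 270 kN.

270 kN (block shear governs)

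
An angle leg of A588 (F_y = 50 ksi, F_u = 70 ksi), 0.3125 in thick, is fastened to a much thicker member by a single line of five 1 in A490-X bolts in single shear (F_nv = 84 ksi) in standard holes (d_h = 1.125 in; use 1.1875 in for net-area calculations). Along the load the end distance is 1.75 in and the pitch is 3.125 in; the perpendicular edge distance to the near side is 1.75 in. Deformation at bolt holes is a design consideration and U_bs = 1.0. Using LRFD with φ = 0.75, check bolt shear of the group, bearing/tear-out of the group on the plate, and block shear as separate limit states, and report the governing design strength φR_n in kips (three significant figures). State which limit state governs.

Bolt shear: A_b = π·1²/4 = 0.7854 in²; R_n = 84 × 0.7854 × 5 × 1 = 329.9 kips → 0.75 × 329.9 = 247 kips.
Bearing: edge l_c = 1.188, r_n = 31.17 kips; interior l_c = 2, r_n = 52.5 kips; R_n = 31.17 + 4·52.5 = 241.2 kips → 181 kips.
Block shear: A_gv = 4.453, A_nv = 2.783, A_nt = 0.3613 in²; R_n = min(0.6F_uA_nv, 0.6F_yA_gv) + U_bs·F_u·A_nt = 142.2 kips → 107 kips.
Block shear governs: 107 kips.

107 kips (block shear governs)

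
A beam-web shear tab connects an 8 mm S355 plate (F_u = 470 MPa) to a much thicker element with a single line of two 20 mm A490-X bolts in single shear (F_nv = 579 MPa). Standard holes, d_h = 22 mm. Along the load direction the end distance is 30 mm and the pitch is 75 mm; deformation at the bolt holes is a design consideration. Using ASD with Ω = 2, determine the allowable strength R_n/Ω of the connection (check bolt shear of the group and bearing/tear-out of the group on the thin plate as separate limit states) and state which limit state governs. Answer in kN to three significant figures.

133 kN (bearing governs)

Bolt shear: A_b = π·20²/4 = 314.2 mm²; R_n = 579 × 314.2 × 2 × 1 / 1000 = 363.8 kN → 363.8 / 2 = 182 kN.
Bearing (1.2 l_c t F_u ≤ 2.4 d t F_u): upper limit = 2.4·20·8·470 / 1000 = 180.5 kN.
  Edge l_c = 30 − 22/2 = 19 → r_n = 85.73 kN; interior l_c = 75 − 22 = 53 → r_n = 180.5 kN.
  R_n,bearing = 1·85.73 + 1·180.5 = 266.2 kN → 266.2 / 2 = 133 kN.
Bearing governs: 133 kN.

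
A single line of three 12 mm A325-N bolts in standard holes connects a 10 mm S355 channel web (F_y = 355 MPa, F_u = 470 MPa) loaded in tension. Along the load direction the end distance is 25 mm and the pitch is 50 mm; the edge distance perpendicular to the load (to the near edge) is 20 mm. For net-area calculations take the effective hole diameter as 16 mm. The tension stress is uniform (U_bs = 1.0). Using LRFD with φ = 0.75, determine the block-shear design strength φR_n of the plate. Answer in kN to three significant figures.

222 kN

Shear plane L_v = 25 + 2·50 = 125 mm; A_gv = 125 × 10 = 1250 mm².
A_nv = (125 − 2.5·16) × 10 = 850 mm².
A_nt = (20 − 0.5·16) × 10 = 120 mm².
0.6 F_u A_nv = 239.7 kN; 0.6 F_y A_gv = 266.2 kN → shear rupture governs the shear term.
R_n = 239.7 + 1.0 × 470 × 120 / 1000 = 296.1 kN.
Design strength φR_n = 0.75 × 296.1 = 222 kN.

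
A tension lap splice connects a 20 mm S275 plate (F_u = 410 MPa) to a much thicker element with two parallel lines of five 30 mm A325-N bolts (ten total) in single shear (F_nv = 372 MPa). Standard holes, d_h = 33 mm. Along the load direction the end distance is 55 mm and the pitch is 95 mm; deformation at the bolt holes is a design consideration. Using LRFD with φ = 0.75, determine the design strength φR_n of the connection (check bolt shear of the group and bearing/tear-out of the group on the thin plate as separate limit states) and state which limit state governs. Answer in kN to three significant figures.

Bolt shear: A_b = π·30²/4 = 706.9 mm²; R_n = 372 × 706.9 × 10 × 1 / 1000 = 2630 kN → 0.75 × 2630 = 1970 kN.
Bearing (1.2 l_c t F_u ≤ 2.4 d t F_u): upper limit = 2.4·30·20·410 / 1000 = 590.4 kN.
  Edge l_c = 55 − 33/2 = 38.5 → r_n = 378.8 kN; interior l_c = 95 − 33 = 62 → r_n = 590.4 kN.
  R_n,bearing = 2·378.8 + 8·590.4 = 5481 kN → 0.75 × 5481 = 4110 kN.
Bolt shear governs: 1970 kN.

1970 kN (bolt shear governs)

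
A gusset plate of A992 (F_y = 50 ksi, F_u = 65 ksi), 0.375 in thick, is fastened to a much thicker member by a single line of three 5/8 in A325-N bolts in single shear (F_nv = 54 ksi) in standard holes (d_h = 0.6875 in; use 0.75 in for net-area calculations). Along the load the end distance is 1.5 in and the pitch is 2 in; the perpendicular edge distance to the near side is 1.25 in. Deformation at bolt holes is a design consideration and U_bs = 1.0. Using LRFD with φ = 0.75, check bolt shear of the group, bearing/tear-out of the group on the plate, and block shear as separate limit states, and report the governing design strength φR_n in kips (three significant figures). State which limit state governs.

37.3 kips (bolt shear governs)

Bolt shear: A_b = π·0.625²/4 = 0.3068 in²; R_n = 54 × 0.3068 × 3 × 1 = 49.7 kips → 0.75 × 49.7 = 37.3 kips.
Bearing: edge l_c = 1.156, r_n = 33.82 kips; interior l_c = 1.312, r_n = 36.56 kips; R_n = 33.82 + 2·36.56 = 106.9 kips → 80.2 kips.
Block shear: A_gv = 2.062, A_nv = 1.359, A_nt = 0.3281 in²; R_n = min(0.6F_uA_nv, 0.6F_yA_gv) + U_bs·F_u·A_nt = 74.34 kips → 55.8 kips.
Bolt shear governs: 37.3 kips.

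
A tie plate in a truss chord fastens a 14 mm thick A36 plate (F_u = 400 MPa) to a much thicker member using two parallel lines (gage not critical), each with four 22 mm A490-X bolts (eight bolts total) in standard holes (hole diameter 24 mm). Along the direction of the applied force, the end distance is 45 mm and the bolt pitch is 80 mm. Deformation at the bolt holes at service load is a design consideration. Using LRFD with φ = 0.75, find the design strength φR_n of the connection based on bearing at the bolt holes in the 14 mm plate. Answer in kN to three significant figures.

Per bolt r_n = 1.2 l_c t F_u ≤ 2.4 d t F_u; upper limit = 2.4 × 22 × 14 × 400 / 1000 = 295.7 kN.
Edge bolt: l_c = 45 − 24/2 = 33 mm → 1.2 × 33 × 14 × 400 / 1000 = 221.8 → r_n = 221.8 kN.
Interior bolts: l_c = 80 − 24 = 56 mm → 1.2 × 56 × 14 × 400 / 1000 = 376.3 → r_n = 295.7 kN.
R_n = 2 × 221.8 + 6 × 295.7 = 2218 kN.
Design strength φR_n = 0.75 × 2218 = 1660 kN.

1660 kN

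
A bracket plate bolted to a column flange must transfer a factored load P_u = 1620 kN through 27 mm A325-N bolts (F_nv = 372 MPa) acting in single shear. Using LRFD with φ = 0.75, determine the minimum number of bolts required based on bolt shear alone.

A_b = π·27²/4 = 572.6 mm².
Per-bolt design strength φR_n = 0.75 × 372 × 572.6 × 1 / 1000 = 159.7 kN.
n ≥ 1620 / 159.7 = 10.14 → use 11 bolts.

11 bolts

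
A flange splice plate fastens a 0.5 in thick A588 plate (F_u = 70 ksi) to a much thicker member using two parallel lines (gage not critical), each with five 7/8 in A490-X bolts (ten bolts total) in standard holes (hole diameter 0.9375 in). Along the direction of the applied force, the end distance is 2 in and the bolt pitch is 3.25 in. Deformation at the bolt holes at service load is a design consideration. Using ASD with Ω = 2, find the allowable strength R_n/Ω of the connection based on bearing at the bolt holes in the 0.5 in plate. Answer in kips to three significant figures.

358 kips

Per bolt r_n = 1.2 l_c t F_u ≤ 2.4 d t F_u; upper limit = 2.4 × 0.875 × 0.5 × 70 = 73.5 kips.
Edge bolt: l_c = 2 − 0.9375/2 = 1.531 in → 1.2 × 1.531 × 0.5 × 70 = 64.31 → r_n = 64.31 kips.
Interior bolts: l_c = 3.25 − 0.9375 = 2.312 in → 1.2 × 2.312 × 0.5 × 70 = 97.12 → r_n = 73.5 kips.
R_n = 2 × 64.31 + 8 × 73.5 = 716.6 kips.
Allowable strength R_n/Ω = 716.6 / 2 = 358 kips.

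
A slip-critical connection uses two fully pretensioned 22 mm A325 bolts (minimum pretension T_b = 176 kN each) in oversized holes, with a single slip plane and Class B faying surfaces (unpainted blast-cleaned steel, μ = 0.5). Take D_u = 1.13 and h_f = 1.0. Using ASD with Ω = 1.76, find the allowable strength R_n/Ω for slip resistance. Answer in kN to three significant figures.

113 kN

R_n = μ · D_u · h_f · T_b · n_s · n_b = 0.5 × 1.13 × 1.0 × 176 × 1 × 2 = 198.9 kN.
Allowable strength R_n/Ω = 198.9 / 1.76 = 113 kN.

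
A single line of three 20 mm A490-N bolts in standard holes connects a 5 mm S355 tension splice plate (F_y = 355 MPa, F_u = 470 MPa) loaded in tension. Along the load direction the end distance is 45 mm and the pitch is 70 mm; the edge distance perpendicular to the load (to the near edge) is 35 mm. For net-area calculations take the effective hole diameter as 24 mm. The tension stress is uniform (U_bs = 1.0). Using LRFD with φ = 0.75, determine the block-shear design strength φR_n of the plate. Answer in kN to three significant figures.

173 kN

Shear plane L_v = 45 + 2·70 = 185 mm; A_gv = 185 × 5 = 925 mm².
A_nv = (185 − 2.5·24) × 5 = 625 mm².
A_nt = (35 − 0.5·24) × 5 = 115 mm².
0.6 F_u A_nv = 176.2 kN; 0.6 F_y A_gv = 197 kN → shear rupture governs the shear term.
R_n = 176.2 + 1.0 × 470 × 115 / 1000 = 230.3 kN.
Design strength φR_n = 0.75 × 230.3 = 173 kN.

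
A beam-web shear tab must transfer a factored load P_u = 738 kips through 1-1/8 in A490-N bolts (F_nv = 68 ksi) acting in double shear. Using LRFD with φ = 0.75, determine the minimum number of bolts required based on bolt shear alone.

8 bolts

A_b = π·1.125²/4 = 0.994 in².
Per-bolt design strength φR_n = 0.75 × 68 × 0.994 × 2 = 101.4 kips.
n ≥ 738 / 101.4 = 7.279 → use 8 bolts.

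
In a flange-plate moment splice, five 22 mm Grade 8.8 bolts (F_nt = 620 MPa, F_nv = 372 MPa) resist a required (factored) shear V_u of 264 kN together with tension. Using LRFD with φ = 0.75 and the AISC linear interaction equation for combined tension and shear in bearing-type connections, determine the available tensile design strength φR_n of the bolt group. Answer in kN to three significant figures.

709 kN

A_b = π·22²/4 = 380.1 mm²; f_rv = 264 × 1000 / (5 × 380.1) = 138.9 MPa.
F'_nt = 1.3 F_nt − (F_nt / φF_nv) f_rv = 1.3·620 − (620/(0.75·372))·138.9 = 497.3 MPa, capped at F_nt → F'_nt = 497.3 MPa.
R_n = F'_nt · A_b · n = 497.3 × 380.1 × 5 / 1000 = 945.3 kN.
Design strength φR_n = 0.75 × 945.3 = 709 kN.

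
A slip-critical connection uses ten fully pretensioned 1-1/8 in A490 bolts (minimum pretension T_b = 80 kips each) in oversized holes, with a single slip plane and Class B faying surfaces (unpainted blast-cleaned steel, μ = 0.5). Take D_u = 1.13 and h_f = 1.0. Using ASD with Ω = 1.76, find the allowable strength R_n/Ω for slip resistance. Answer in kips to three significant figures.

257 kips

R_n = μ · D_u · h_f · T_b · n_s · n_b = 0.5 × 1.13 × 1.0 × 80 × 1 × 10 = 452 kips.
Allowable strength R_n/Ω = 452 / 1.76 = 257 kips.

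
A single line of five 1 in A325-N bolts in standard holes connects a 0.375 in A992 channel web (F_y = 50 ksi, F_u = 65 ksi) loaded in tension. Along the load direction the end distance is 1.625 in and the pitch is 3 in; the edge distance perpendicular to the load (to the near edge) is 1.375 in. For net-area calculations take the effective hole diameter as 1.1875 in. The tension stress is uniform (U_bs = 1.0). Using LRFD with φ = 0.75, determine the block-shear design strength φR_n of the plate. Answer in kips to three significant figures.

105 kips

Shear plane L_v = 1.625 + 4·3 = 13.62 in; A_gv = 13.62 × 0.375 = 5.109 in².
A_nv = (13.62 − 4.5·1.1875) × 0.375 = 3.105 in².
A_nt = (1.375 − 0.5·1.1875) × 0.375 = 0.293 in².
0.6 F_u A_nv = 121.1 kips; 0.6 F_y A_gv = 153.3 kips → shear rupture governs the shear term.
R_n = 121.1 + 1.0 × 65 × 0.293 = 140.2 kips.
Design strength φR_n = 0.75 × 140.2 = 105 kips.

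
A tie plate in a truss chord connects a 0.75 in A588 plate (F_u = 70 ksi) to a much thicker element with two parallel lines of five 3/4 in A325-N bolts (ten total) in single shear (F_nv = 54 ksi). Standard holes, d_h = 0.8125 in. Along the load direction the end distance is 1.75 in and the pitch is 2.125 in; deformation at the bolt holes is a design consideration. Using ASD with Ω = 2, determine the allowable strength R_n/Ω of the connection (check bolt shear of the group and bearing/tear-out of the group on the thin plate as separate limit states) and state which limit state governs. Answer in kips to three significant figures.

Bolt shear: A_b = π·0.75²/4 = 0.4418 in²; R_n = 54 × 0.4418 × 10 × 1 = 238.6 kips → 238.6 / 2 = 119 kips.
Bearing (1.2 l_c t F_u ≤ 2.4 d t F_u): upper limit = 2.4·0.75·0.75·70 = 94.5 kips.
  Edge l_c = 1.75 − 0.8125/2 = 1.344 → r_n = 84.66 kips; interior l_c = 2.125 − 0.8125 = 1.312 → r_n = 82.69 kips.
  R_n,bearing = 2·84.66 + 8·82.69 = 830.8 kips → 830.8 / 2 = 415 kips.
Bolt shear governs: 119 kips.

119 kips (bolt shear governs)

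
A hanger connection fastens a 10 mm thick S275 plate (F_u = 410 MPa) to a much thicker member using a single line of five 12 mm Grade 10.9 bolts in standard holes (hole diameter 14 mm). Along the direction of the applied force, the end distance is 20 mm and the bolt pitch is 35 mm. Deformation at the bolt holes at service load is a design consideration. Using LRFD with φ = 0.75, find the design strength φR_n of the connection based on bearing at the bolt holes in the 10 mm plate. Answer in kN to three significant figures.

Per bolt r_n = 1.2 l_c t F_u ≤ 2.4 d t F_u; upper limit = 2.4 × 12 × 10 × 410 / 1000 = 118.1 kN.
Edge bolt: l_c = 20 − 14/2 = 13 mm → 1.2 × 13 × 10 × 410 / 1000 = 63.96 → r_n = 63.96 kN.
Interior bolts: l_c = 35 − 14 = 21 mm → 1.2 × 21 × 10 × 410 / 1000 = 103.3 → r_n = 103.3 kN.
R_n = 1 × 63.96 + 4 × 103.3 = 477.2 kN.
Design strength φR_n = 0.75 × 477.2 = 358 kN.

358 kN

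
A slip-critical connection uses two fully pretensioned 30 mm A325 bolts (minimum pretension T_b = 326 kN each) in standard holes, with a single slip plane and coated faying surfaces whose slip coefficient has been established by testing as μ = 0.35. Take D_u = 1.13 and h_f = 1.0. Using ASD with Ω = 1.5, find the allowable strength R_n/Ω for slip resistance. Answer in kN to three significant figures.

R_n = μ · D_u · h_f · T_b · n_s · n_b = 0.35 × 1.13 × 1.0 × 326 × 1 × 2 = 257.9 kN.
Allowable strength R_n/Ω = 257.9 / 1.5 = 172 kN.

172 kN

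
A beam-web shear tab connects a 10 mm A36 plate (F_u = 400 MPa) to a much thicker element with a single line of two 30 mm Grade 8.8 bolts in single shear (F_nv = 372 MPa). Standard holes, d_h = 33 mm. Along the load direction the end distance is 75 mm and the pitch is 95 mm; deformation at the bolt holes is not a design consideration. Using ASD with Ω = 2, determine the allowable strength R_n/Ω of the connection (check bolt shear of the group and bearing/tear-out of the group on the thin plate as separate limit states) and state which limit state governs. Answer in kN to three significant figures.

263 kN (bolt shear governs)

Bolt shear: A_b = π·30²/4 = 706.9 mm²; R_n = 372 × 706.9 × 2 × 1 / 1000 = 525.9 kN → 525.9 / 2 = 263 kN.
Bearing (1.5 l_c t F_u ≤ 3.0 d t F_u): upper limit = 3.0·30·10·400 / 1000 = 360 kN.
  Edge l_c = 75 − 33/2 = 58.5 → r_n = 351 kN; interior l_c = 95 − 33 = 62 → r_n = 360 kN.
  R_n,bearing = 1·351 + 1·360 = 711 kN → 711 / 2 = 356 kN.
Bolt shear governs: 263 kN.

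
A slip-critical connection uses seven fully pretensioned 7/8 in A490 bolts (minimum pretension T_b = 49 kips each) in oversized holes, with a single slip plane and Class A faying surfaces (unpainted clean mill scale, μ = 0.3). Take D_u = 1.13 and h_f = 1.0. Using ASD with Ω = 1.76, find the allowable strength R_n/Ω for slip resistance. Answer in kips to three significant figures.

66.1 kips

R_n = μ · D_u · h_f · T_b · n_s · n_b = 0.3 × 1.13 × 1.0 × 49 × 1 × 7 = 116.3 kips.
Allowable strength R_n/Ω = 116.3 / 1.76 = 66.1 kips.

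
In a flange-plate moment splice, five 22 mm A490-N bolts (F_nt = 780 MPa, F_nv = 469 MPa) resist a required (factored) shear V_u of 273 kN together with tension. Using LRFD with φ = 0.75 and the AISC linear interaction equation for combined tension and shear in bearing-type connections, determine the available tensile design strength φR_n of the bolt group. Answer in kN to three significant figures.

991 kN

A_b = π·22²/4 = 380.1 mm²; f_rv = 273 × 1000 / (5 × 380.1) = 143.6 MPa.
F'_nt = 1.3 F_nt − (F_nt / φF_nv) f_rv = 1.3·780 − (780/(0.75·469))·143.6 = 695.5 MPa, capped at F_nt → F'_nt = 695.5 MPa.
R_n = F'_nt · A_b · n = 695.5 × 380.1 × 5 / 1000 = 1322 kN.
Design strength φR_n = 0.75 × 1322 = 991 kN.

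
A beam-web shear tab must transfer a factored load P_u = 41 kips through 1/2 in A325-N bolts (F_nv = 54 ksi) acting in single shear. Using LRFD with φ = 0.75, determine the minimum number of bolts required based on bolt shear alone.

6 bolts

A_b = π·0.5²/4 = 0.1963 in².
Per-bolt design strength φR_n = 0.75 × 54 × 0.1963 × 1 = 7.952 kips.
n ≥ 41 / 7.952 = 5.156 → use 6 bolts.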